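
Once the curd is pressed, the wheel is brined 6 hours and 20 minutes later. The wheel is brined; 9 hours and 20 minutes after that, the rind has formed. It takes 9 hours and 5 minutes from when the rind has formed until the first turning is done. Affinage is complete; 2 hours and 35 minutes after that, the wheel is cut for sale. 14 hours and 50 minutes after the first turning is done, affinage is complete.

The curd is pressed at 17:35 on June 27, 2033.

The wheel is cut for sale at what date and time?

The curd is pressed: 17:35 Jun 27, 2033.
The wheel is brined: 17:35 Jun 27, 2033 + 6h20m = 23:55 Jun 27, 2033.
The rind has formed: 23:55 Jun 27, 2033 + 9h20m = 09:15 Jun 28, 2033.
The first turning is done: 09:15 Jun 28, 2033 + 9h05m = 18:20 Jun 28, 2033.
Affinage is complete: 18:20 Jun 28, 2033 + 14h50m = 09:10 Jun 29, 2033.
The wheel is cut for sale: 09:10 Jun 29, 2033 + 2h35m = 11:45 Jun 29, 2033.

11:45 on June 29, 2033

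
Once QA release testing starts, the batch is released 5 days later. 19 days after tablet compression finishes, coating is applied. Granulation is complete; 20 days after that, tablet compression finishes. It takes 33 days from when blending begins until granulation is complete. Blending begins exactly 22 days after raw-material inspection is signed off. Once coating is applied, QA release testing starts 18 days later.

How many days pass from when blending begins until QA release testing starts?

Causal path: blending begins → granulation is complete → tablet compression finishes → coating is applied → QA release testing starts.
Total delay along the path: 33 + 20 + 19 + 18 = 90 days.

90 days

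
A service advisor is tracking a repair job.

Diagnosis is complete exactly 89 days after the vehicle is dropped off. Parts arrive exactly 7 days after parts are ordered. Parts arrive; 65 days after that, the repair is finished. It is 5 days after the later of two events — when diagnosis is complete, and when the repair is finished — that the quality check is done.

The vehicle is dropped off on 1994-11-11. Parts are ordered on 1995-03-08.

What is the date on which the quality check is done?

1995-05-24

The vehicle is dropped off: Nov 11, 1994.
Diagnosis is complete: Nov 11, 1994 + 89 days = Feb 8, 1995.
Parts are ordered: Mar 8, 1995.
Parts arrive: Mar 8, 1995 + 7 days = Mar 15, 1995.
The repair is finished: Mar 15, 1995 + 65 days = May 19, 1995.
Both prerequisites met — diagnosis is complete (Feb 8, 1995), the repair is finished (May 19, 1995); the later is May 19, 1995.
The quality check is done: May 19, 1995 + 5 days = May 24, 1995.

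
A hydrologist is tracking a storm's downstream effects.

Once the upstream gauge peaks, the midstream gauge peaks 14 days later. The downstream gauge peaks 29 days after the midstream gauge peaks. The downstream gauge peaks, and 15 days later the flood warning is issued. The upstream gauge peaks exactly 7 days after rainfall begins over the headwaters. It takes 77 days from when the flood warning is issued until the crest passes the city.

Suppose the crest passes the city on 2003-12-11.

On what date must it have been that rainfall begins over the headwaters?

2003-07-22

The crest passes the city: Dec 11, 2003.
The flood warning is issued: Dec 11, 2003 − 77 days = Sep 25, 2003.
The downstream gauge peaks: Sep 25, 2003 − 15 days = Sep 10, 2003.
The midstream gauge peaks: Sep 10, 2003 − 29 days = Aug 12, 2003.
The upstream gauge peaks: Aug 12, 2003 − 14 days = Jul 29, 2003.
Rainfall begins over the headwaters: Jul 29, 2003 − 7 days = Jul 22, 2003.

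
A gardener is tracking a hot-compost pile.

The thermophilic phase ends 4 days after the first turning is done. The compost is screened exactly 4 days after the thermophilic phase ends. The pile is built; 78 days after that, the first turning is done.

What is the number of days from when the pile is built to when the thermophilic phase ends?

82 days

Causal path: the pile is built → the first turning is done → the thermophilic phase ends.
Total delay along the path: 78 + 4 = 82 days.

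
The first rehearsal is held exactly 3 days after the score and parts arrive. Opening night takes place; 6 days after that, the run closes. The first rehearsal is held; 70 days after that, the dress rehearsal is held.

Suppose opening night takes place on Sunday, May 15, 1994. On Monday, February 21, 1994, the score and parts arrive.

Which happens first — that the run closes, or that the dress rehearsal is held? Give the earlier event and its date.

Opening night takes place: May 15, 1994.
The run closes: May 15, 1994 + 6 days = May 21, 1994.
The score and parts arrive: Feb 21, 1994.
The first rehearsal is held: Feb 21, 1994 + 3 days = Feb 24, 1994.
The dress rehearsal is held: Feb 24, 1994 + 70 days = May 5, 1994.
Comparing: the run closes on May 21, 1994 vs the dress rehearsal is held on May 5, 1994. Earlier: the dress rehearsal is held.

The dress rehearsal is held — Thursday, May 5, 1994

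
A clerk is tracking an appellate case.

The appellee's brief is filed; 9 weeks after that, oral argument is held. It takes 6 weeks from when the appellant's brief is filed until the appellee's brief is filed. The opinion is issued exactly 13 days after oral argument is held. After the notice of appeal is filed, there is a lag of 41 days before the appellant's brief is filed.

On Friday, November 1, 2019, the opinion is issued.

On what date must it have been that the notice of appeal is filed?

Sunday, May 26, 2019

The opinion is issued: Nov 1, 2019.
Oral argument is held: Nov 1, 2019 − 13 days = Oct 19, 2019.
The appellee's brief is filed: Oct 19, 2019 − 9 weeks = Aug 17, 2019.
The appellant's brief is filed: Aug 17, 2019 − 6 weeks = Jul 6, 2019.
The notice of appeal is filed: Jul 6, 2019 − 41 days = May 26, 2019.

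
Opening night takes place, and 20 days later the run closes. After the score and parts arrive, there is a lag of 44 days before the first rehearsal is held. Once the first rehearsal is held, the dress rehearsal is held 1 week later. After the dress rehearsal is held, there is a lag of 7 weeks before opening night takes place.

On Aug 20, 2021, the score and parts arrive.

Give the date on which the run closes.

The score and parts arrive: Aug 20, 2021.
The first rehearsal is held: Aug 20, 2021 + 44 days = Oct 3, 2021.
The dress rehearsal is held: Oct 3, 2021 + 1 week = Oct 10, 2021.
Opening night takes place: Oct 10, 2021 + 7 weeks = Nov 28, 2021.
The run closes: Nov 28, 2021 + 20 days = Dec 18, 2021.

Dec 18, 2021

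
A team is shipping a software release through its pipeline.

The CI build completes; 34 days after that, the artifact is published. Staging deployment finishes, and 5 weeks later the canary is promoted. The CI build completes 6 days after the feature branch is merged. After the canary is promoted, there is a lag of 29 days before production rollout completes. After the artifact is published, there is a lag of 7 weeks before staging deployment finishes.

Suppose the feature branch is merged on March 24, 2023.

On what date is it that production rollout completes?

August 24, 2023

The feature branch is merged: Mar 24, 2023.
The CI build completes: Mar 24, 2023 + 6 days = Mar 30, 2023.
The artifact is published: Mar 30, 2023 + 34 days = May 3, 2023.
Staging deployment finishes: May 3, 2023 + 7 weeks = Jun 21, 2023.
The canary is promoted: Jun 21, 2023 + 5 weeks = Jul 26, 2023.
Production rollout completes: Jul 26, 2023 + 29 days = Aug 24, 2023.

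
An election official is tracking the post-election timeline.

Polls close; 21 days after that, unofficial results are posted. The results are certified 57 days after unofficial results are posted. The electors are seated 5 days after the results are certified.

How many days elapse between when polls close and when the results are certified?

78 days

Causal path: polls close → unofficial results are posted → the results are certified.
Total delay along the path: 21 + 57 = 78 days.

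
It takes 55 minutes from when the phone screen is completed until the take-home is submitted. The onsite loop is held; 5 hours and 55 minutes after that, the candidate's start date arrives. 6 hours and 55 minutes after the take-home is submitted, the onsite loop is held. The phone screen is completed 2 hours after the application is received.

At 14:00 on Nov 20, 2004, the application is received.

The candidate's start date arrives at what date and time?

05:45 on Nov 21, 2004

The application is received: 14:00 Nov 20, 2004.
The phone screen is completed: 14:00 Nov 20, 2004 + 2h = 16:00 Nov 20, 2004.
The take-home is submitted: 16:00 Nov 20, 2004 + 55m = 16:55 Nov 20, 2004.
The onsite loop is held: 16:55 Nov 20, 2004 + 6h55m = 23:50 Nov 20, 2004.
The candidate's start date arrives: 23:50 Nov 20, 2004 + 5h55m = 05:45 Nov 21, 2004.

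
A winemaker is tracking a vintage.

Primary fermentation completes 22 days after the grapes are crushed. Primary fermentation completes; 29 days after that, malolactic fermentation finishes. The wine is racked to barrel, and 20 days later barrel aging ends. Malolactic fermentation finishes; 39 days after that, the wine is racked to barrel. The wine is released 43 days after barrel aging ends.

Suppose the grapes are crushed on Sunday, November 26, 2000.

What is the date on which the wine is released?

Saturday, April 28, 2001

The grapes are crushed: Nov 26, 2000.
Primary fermentation completes: Nov 26, 2000 + 22 days = Dec 18, 2000.
Malolactic fermentation finishes: Dec 18, 2000 + 29 days = Jan 16, 2001.
The wine is racked to barrel: Jan 16, 2001 + 39 days = Feb 24, 2001.
Barrel aging ends: Feb 24, 2001 + 20 days = Mar 16, 2001.
The wine is released: Mar 16, 2001 + 43 days = Apr 28, 2001.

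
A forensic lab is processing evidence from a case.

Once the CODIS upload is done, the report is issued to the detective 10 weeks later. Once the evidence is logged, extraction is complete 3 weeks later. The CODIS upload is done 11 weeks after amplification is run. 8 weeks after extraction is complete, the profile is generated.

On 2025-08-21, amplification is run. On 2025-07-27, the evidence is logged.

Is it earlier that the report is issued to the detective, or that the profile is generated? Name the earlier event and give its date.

Amplification is run: Aug 21, 2025.
The CODIS upload is done: Aug 21, 2025 + 11 weeks = Nov 6, 2025.
The report is issued to the detective: Nov 6, 2025 + 10 weeks = Jan 15, 2026.
The evidence is logged: Jul 27, 2025.
Extraction is complete: Jul 27, 2025 + 3 weeks = Aug 17, 2025.
The profile is generated: Aug 17, 2025 + 8 weeks = Oct 12, 2025.
Comparing: the report is issued to the detective on Jan 15, 2026 vs the profile is generated on Oct 12, 2025. Earlier: the profile is generated.

The profile is generated — 2025-10-12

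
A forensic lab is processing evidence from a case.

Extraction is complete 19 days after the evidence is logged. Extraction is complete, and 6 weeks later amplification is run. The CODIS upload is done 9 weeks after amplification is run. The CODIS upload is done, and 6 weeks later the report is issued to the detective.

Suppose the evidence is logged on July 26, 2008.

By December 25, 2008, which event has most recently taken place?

The CODIS upload is done

The evidence is logged: Jul 26, 2008.
Extraction is complete: Jul 26, 2008 + 19 days = Aug 14, 2008.
Amplification is run: Aug 14, 2008 + 6 weeks = Sep 25, 2008.
The CODIS upload is done: Sep 25, 2008 + 9 weeks = Nov 27, 2008.
The report is issued to the detective: Nov 27, 2008 + 6 weeks = Jan 8, 2009.
Dec 25, 2008 falls between when the CODIS upload is done (Nov 27, 2008) and when the report is issued to the detective (Jan 8, 2009).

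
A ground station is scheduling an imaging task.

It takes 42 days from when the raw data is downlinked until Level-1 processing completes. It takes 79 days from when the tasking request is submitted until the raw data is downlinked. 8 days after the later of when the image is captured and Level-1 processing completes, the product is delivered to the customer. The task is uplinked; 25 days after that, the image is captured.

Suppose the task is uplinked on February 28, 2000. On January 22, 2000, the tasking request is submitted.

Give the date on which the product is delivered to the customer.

The task is uplinked: Feb 28, 2000.
The image is captured: Feb 28, 2000 + 25 days = Mar 24, 2000.
The tasking request is submitted: Jan 22, 2000.
The raw data is downlinked: Jan 22, 2000 + 79 days = Apr 10, 2000.
Level-1 processing completes: Apr 10, 2000 + 42 days = May 22, 2000.
Both prerequisites met — the image is captured (Mar 24, 2000), Level-1 processing completes (May 22, 2000); the later is May 22, 2000.
The product is delivered to the customer: May 22, 2000 + 8 days = May 30, 2000.

May 30, 2000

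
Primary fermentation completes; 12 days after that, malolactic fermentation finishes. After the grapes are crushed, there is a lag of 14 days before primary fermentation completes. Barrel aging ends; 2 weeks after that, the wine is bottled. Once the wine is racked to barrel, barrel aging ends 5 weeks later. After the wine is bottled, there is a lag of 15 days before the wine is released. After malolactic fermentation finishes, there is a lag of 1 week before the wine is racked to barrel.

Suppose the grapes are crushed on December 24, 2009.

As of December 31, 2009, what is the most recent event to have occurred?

The grapes are crushed

The grapes are crushed: Dec 24, 2009.
Primary fermentation completes: Dec 24, 2009 + 14 days = Jan 7, 2010.
Malolactic fermentation finishes: Jan 7, 2010 + 12 days = Jan 19, 2010.
The wine is racked to barrel: Jan 19, 2010 + 1 week = Jan 26, 2010.
Barrel aging ends: Jan 26, 2010 + 5 weeks = Mar 2, 2010.
The wine is bottled: Mar 2, 2010 + 2 weeks = Mar 16, 2010.
The wine is released: Mar 16, 2010 + 15 days = Mar 31, 2010.
Dec 31, 2009 falls between when the grapes are crushed (Dec 24, 2009) and when primary fermentation completes (Jan 7, 2010).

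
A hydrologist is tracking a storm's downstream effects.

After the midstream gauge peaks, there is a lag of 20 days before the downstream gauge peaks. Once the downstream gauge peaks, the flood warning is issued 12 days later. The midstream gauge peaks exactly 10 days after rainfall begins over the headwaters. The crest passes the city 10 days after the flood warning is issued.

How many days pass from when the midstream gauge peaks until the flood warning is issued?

32 days

Causal path: the midstream gauge peaks → the downstream gauge peaks → the flood warning is issued.
Total delay along the path: 20 + 12 = 32 days.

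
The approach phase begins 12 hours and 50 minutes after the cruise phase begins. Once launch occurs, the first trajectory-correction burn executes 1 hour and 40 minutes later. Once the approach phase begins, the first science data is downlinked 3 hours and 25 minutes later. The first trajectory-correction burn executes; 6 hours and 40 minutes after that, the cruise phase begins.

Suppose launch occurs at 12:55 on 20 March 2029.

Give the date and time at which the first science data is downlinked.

Launch occurs: 12:55 Mar 20, 2029.
The first trajectory-correction burn executes: 12:55 Mar 20, 2029 + 1h40m = 14:35 Mar 20, 2029.
The cruise phase begins: 14:35 Mar 20, 2029 + 6h40m = 21:15 Mar 20, 2029.
The approach phase begins: 21:15 Mar 20, 2029 + 12h50m = 10:05 Mar 21, 2029.
The first science data is downlinked: 10:05 Mar 21, 2029 + 3h25m = 13:30 Mar 21, 2029.

13:30 on 21 March 2029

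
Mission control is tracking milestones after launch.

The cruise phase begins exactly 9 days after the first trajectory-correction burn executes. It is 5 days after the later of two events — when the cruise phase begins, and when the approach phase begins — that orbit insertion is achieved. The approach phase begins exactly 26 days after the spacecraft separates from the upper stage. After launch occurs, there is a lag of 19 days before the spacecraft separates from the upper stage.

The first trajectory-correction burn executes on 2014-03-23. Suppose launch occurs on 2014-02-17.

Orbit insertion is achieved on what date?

2014-04-08

The first trajectory-correction burn executes: Mar 23, 2014.
The cruise phase begins: Mar 23, 2014 + 9 days = Apr 1, 2014.
Launch occurs: Feb 17, 2014.
The spacecraft separates from the upper stage: Feb 17, 2014 + 19 days = Mar 8, 2014.
The approach phase begins: Mar 8, 2014 + 26 days = Apr 3, 2014.
Both prerequisites met — the cruise phase begins (Apr 1, 2014), the approach phase begins (Apr 3, 2014); the later is Apr 3, 2014.
Orbit insertion is achieved: Apr 3, 2014 + 5 days = Apr 8, 2014.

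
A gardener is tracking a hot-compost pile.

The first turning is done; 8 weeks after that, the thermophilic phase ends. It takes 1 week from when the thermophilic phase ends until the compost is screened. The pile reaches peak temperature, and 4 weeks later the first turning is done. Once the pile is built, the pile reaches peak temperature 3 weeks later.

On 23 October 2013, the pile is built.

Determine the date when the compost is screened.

12 February 2014

The pile is built: Oct 23, 2013.
The pile reaches peak temperature: Oct 23, 2013 + 3 weeks = Nov 13, 2013.
The first turning is done: Nov 13, 2013 + 4 weeks = Dec 11, 2013.
The thermophilic phase ends: Dec 11, 2013 + 8 weeks = Feb 5, 2014.
The compost is screened: Feb 5, 2014 + 1 week = Feb 12, 2014.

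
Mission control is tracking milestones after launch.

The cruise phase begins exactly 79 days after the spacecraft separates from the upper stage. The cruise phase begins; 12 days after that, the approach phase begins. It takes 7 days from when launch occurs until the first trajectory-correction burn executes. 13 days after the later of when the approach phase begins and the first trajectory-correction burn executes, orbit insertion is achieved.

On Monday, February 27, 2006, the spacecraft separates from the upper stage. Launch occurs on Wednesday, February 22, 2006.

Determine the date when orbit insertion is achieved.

The spacecraft separates from the upper stage: Feb 27, 2006.
The cruise phase begins: Feb 27, 2006 + 79 days = May 17, 2006.
The approach phase begins: May 17, 2006 + 12 days = May 29, 2006.
Launch occurs: Feb 22, 2006.
The first trajectory-correction burn executes: Feb 22, 2006 + 7 days = Mar 1, 2006.
Both prerequisites met — the approach phase begins (May 29, 2006), the first trajectory-correction burn executes (Mar 1, 2006); the later is May 29, 2006.
Orbit insertion is achieved: May 29, 2006 + 13 days = Jun 11, 2006.

Sunday, June 11, 2006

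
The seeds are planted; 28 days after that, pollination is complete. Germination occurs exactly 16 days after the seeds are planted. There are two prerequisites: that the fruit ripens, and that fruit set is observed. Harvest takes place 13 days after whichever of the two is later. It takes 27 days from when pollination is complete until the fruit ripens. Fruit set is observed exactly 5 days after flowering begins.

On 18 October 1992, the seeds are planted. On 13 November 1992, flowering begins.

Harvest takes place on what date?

25 December 1992

The seeds are planted: Oct 18, 1992.
Pollination is complete: Oct 18, 1992 + 28 days = Nov 15, 1992.
The fruit ripens: Nov 15, 1992 + 27 days = Dec 12, 1992.
Flowering begins: Nov 13, 1992.
Fruit set is observed: Nov 13, 1992 + 5 days = Nov 18, 1992.
Both prerequisites met — the fruit ripens (Dec 12, 1992), fruit set is observed (Nov 18, 1992); the later is Dec 12, 1992.
Harvest takes place: Dec 12, 1992 + 13 days = Dec 25, 1992.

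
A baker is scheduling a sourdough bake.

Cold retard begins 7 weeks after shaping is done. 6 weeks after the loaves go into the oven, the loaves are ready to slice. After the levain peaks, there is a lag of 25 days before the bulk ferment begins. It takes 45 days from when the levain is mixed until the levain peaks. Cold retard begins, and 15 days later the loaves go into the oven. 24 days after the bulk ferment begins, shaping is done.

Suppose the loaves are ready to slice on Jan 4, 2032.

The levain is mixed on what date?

Jun 18, 2031

The loaves are ready to slice: Jan 4, 2032.
The loaves go into the oven: Jan 4, 2032 − 6 weeks = Nov 23, 2031.
Cold retard begins: Nov 23, 2031 − 15 days = Nov 8, 2031.
Shaping is done: Nov 8, 2031 − 7 weeks = Sep 20, 2031.
The bulk ferment begins: Sep 20, 2031 − 24 days = Aug 27, 2031.
The levain peaks: Aug 27, 2031 − 25 days = Aug 2, 2031.
The levain is mixed: Aug 2, 2031 − 45 days = Jun 18, 2031.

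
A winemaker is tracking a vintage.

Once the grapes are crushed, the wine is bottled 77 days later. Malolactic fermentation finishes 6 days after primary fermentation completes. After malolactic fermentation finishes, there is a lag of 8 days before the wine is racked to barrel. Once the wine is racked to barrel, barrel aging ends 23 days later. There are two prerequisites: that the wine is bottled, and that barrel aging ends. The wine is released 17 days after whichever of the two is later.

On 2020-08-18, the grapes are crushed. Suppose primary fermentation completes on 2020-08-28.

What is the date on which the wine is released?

2020-11-20

The grapes are crushed: Aug 18, 2020.
The wine is bottled: Aug 18, 2020 + 77 days = Nov 3, 2020.
Primary fermentation completes: Aug 28, 2020.
Malolactic fermentation finishes: Aug 28, 2020 + 6 days = Sep 3, 2020.
The wine is racked to barrel: Sep 3, 2020 + 8 days = Sep 11, 2020.
Barrel aging ends: Sep 11, 2020 + 23 days = Oct 4, 2020.
Both prerequisites met — the wine is bottled (Nov 3, 2020), barrel aging ends (Oct 4, 2020); the later is Nov 3, 2020.
The wine is released: Nov 3, 2020 + 17 days = Nov 20, 2020.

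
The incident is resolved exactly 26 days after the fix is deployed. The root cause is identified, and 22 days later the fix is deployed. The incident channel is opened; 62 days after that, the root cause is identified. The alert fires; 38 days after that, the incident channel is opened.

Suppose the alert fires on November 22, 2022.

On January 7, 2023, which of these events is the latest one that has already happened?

The incident channel is opened

The alert fires: Nov 22, 2022.
The incident channel is opened: Nov 22, 2022 + 38 days = Dec 30, 2022.
The root cause is identified: Dec 30, 2022 + 62 days = Mar 2, 2023.
The fix is deployed: Mar 2, 2023 + 22 days = Mar 24, 2023.
The incident is resolved: Mar 24, 2023 + 26 days = Apr 19, 2023.
Jan 7, 2023 falls between when the incident channel is opened (Dec 30, 2022) and when the root cause is identified (Mar 2, 2023).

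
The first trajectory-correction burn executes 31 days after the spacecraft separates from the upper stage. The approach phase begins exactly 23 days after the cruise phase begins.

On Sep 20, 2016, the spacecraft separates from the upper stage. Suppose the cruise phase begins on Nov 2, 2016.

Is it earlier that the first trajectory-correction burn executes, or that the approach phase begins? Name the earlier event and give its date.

The first trajectory-correction burn executes — Oct 21, 2016

The spacecraft separates from the upper stage: Sep 20, 2016.
The first trajectory-correction burn executes: Sep 20, 2016 + 31 days = Oct 21, 2016.
The cruise phase begins: Nov 2, 2016.
The approach phase begins: Nov 2, 2016 + 23 days = Nov 25, 2016.
Comparing: the first trajectory-correction burn executes on Oct 21, 2016 vs the approach phase begins on Nov 25, 2016. Earlier: the first trajectory-correction burn executes.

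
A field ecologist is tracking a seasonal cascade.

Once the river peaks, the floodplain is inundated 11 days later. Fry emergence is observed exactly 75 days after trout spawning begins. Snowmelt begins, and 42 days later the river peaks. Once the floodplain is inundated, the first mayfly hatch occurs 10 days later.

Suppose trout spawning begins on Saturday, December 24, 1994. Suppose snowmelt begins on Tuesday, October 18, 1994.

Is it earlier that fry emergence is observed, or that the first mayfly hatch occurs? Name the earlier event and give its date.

Trout spawning begins: Dec 24, 1994.
Fry emergence is observed: Dec 24, 1994 + 75 days = Mar 9, 1995.
Snowmelt begins: Oct 18, 1994.
The river peaks: Oct 18, 1994 + 42 days = Nov 29, 1994.
The floodplain is inundated: Nov 29, 1994 + 11 days = Dec 10, 1994.
The first mayfly hatch occurs: Dec 10, 1994 + 10 days = Dec 20, 1994.
Comparing: fry emergence is observed on Mar 9, 1995 vs the first mayfly hatch occurs on Dec 20, 1994. Earlier: the first mayfly hatch occurs.

The first mayfly hatch occurs — Tuesday, December 20, 1994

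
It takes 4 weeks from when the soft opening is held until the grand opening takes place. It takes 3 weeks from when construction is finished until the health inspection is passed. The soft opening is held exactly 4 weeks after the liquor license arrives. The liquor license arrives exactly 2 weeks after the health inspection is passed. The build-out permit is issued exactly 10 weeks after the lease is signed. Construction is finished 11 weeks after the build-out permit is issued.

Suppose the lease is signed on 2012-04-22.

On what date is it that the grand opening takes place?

2012-12-16

The lease is signed: Apr 22, 2012.
The build-out permit is issued: Apr 22, 2012 + 10 weeks = Jul 1, 2012.
Construction is finished: Jul 1, 2012 + 11 weeks = Sep 16, 2012.
The health inspection is passed: Sep 16, 2012 + 3 weeks = Oct 7, 2012.
The liquor license arrives: Oct 7, 2012 + 2 weeks = Oct 21, 2012.
The soft opening is held: Oct 21, 2012 + 4 weeks = Nov 18, 2012.
The grand opening takes place: Nov 18, 2012 + 4 weeks = Dec 16, 2012.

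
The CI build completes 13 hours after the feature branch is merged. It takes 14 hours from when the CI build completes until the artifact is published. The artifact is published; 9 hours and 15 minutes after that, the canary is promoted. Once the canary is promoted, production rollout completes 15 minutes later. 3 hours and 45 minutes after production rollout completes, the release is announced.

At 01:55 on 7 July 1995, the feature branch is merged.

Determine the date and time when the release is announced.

18:10 on 8 July 1995

The feature branch is merged: 01:55 Jul 7, 1995.
The CI build completes: 01:55 Jul 7, 1995 + 13h = 14:55 Jul 7, 1995.
The artifact is published: 14:55 Jul 7, 1995 + 14h = 04:55 Jul 8, 1995.
The canary is promoted: 04:55 Jul 8, 1995 + 9h15m = 14:10 Jul 8, 1995.
Production rollout completes: 14:10 Jul 8, 1995 + 15m = 14:25 Jul 8, 1995.
The release is announced: 14:25 Jul 8, 1995 + 3h45m = 18:10 Jul 8, 1995.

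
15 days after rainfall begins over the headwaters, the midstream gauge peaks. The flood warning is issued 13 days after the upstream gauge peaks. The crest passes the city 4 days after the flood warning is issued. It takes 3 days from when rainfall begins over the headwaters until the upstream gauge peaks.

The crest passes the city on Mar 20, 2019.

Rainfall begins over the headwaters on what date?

The crest passes the city: Mar 20, 2019.
The flood warning is issued: Mar 20, 2019 − 4 days = Mar 16, 2019.
The upstream gauge peaks: Mar 16, 2019 − 13 days = Mar 3, 2019.
Rainfall begins over the headwaters: Mar 3, 2019 − 3 days = Feb 28, 2019.

Feb 28, 2019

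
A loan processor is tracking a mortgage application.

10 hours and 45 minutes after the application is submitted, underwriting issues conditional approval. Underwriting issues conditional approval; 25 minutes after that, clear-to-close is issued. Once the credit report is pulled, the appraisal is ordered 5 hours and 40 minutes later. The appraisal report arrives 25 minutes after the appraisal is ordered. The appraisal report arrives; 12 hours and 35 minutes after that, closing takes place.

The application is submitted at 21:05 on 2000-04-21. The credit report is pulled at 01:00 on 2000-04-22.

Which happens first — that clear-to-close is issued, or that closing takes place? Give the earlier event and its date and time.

The application is submitted: 21:05 Apr 21, 2000.
Underwriting issues conditional approval: 21:05 Apr 21, 2000 + 10h45m = 07:50 Apr 22, 2000.
Clear-to-close is issued: 07:50 Apr 22, 2000 + 25m = 08:15 Apr 22, 2000.
The credit report is pulled: 01:00 Apr 22, 2000.
The appraisal is ordered: 01:00 Apr 22, 2000 + 5h40m = 06:40 Apr 22, 2000.
The appraisal report arrives: 06:40 Apr 22, 2000 + 25m = 07:05 Apr 22, 2000.
Closing takes place: 07:05 Apr 22, 2000 + 12h35m = 19:40 Apr 22, 2000.
Comparing: clear-to-close is issued at 08:15 Apr 22, 2000 vs closing takes place at 19:40 Apr 22, 2000. Earlier: clear-to-close is issued.

Clear-to-close is issued — 08:15 on 2000-04-22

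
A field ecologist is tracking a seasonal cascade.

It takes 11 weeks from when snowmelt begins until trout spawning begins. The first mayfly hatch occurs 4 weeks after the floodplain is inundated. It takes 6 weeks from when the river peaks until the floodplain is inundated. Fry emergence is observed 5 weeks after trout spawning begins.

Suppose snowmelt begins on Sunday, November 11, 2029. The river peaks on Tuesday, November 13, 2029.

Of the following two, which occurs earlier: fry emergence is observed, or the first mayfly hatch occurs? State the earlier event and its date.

The first mayfly hatch occurs — Tuesday, January 22, 2030

Snowmelt begins: Nov 11, 2029.
Trout spawning begins: Nov 11, 2029 + 11 weeks = Jan 27, 2030.
Fry emergence is observed: Jan 27, 2030 + 5 weeks = Mar 3, 2030.
The river peaks: Nov 13, 2029.
The floodplain is inundated: Nov 13, 2029 + 6 weeks = Dec 25, 2029.
The first mayfly hatch occurs: Dec 25, 2029 + 4 weeks = Jan 22, 2030.
Comparing: fry emergence is observed on Mar 3, 2030 vs the first mayfly hatch occurs on Jan 22, 2030. Earlier: the first mayfly hatch occurs.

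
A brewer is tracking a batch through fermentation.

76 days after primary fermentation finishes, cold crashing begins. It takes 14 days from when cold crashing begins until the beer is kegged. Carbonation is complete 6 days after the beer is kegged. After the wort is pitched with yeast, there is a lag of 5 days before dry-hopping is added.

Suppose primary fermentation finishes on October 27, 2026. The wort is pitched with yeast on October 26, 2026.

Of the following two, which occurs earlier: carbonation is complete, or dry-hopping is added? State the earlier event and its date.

Primary fermentation finishes: Oct 27, 2026.
Cold crashing begins: Oct 27, 2026 + 76 days = Jan 11, 2027.
The beer is kegged: Jan 11, 2027 + 14 days = Jan 25, 2027.
Carbonation is complete: Jan 25, 2027 + 6 days = Jan 31, 2027.
The wort is pitched with yeast: Oct 26, 2026.
Dry-hopping is added: Oct 26, 2026 + 5 days = Oct 31, 2026.
Comparing: carbonation is complete on Jan 31, 2027 vs dry-hopping is added on Oct 31, 2026. Earlier: dry-hopping is added.

Dry-hopping is added — October 31, 2026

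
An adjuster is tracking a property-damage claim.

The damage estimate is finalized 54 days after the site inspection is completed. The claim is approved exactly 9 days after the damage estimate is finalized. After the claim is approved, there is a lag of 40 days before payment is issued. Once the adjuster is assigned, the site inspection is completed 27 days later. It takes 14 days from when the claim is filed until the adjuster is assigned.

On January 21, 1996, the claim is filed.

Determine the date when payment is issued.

June 13, 1996

The claim is filed: Jan 21, 1996.
The adjuster is assigned: Jan 21, 1996 + 14 days = Feb 4, 1996.
The site inspection is completed: Feb 4, 1996 + 27 days = Mar 2, 1996.
The damage estimate is finalized: Mar 2, 1996 + 54 days = Apr 25, 1996.
The claim is approved: Apr 25, 1996 + 9 days = May 4, 1996.
Payment is issued: May 4, 1996 + 40 days = Jun 13, 1996.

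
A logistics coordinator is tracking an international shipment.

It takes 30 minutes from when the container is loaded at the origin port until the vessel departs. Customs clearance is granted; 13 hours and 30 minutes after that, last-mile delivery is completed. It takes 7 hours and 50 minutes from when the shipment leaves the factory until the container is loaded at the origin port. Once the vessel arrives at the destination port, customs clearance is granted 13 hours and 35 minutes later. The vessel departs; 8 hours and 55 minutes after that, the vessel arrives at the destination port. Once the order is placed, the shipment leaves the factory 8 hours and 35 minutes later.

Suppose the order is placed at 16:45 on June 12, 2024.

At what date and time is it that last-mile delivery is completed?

The order is placed: 16:45 Jun 12, 2024.
The shipment leaves the factory: 16:45 Jun 12, 2024 + 8h35m = 01:20 Jun 13, 2024.
The container is loaded at the origin port: 01:20 Jun 13, 2024 + 7h50m = 09:10 Jun 13, 2024.
The vessel departs: 09:10 Jun 13, 2024 + 30m = 09:40 Jun 13, 2024.
The vessel arrives at the destination port: 09:40 Jun 13, 2024 + 8h55m = 18:35 Jun 13, 2024.
Customs clearance is granted: 18:35 Jun 13, 2024 + 13h35m = 08:10 Jun 14, 2024.
Last-mile delivery is completed: 08:10 Jun 14, 2024 + 13h30m = 21:40 Jun 14, 2024.

21:40 on June 14, 2024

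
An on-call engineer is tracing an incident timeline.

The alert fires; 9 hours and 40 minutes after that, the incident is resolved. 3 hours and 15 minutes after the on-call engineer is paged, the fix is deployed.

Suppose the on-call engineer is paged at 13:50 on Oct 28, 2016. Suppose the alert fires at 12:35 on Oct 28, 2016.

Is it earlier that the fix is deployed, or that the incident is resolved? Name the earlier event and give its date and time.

The fix is deployed — 17:05 on Oct 28, 2016

The on-call engineer is paged: 13:50 Oct 28, 2016.
The fix is deployed: 13:50 Oct 28, 2016 + 3h15m = 17:05 Oct 28, 2016.
The alert fires: 12:35 Oct 28, 2016.
The incident is resolved: 12:35 Oct 28, 2016 + 9h40m = 22:15 Oct 28, 2016.
Comparing: the fix is deployed at 17:05 Oct 28, 2016 vs the incident is resolved at 22:15 Oct 28, 2016. Earlier: the fix is deployed.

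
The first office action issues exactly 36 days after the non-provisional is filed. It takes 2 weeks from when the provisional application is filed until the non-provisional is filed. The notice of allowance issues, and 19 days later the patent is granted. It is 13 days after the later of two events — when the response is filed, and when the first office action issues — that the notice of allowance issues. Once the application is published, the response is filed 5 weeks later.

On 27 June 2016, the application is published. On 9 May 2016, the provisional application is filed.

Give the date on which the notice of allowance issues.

14 August 2016

The application is published: Jun 27, 2016.
The response is filed: Jun 27, 2016 + 5 weeks = Aug 1, 2016.
The provisional application is filed: May 9, 2016.
The non-provisional is filed: May 9, 2016 + 2 weeks = May 23, 2016.
The first office action issues: May 23, 2016 + 36 days = Jun 28, 2016.
Both prerequisites met — the response is filed (Aug 1, 2016), the first office action issues (Jun 28, 2016); the later is Aug 1, 2016.
The notice of allowance issues: Aug 1, 2016 + 13 days = Aug 14, 2016.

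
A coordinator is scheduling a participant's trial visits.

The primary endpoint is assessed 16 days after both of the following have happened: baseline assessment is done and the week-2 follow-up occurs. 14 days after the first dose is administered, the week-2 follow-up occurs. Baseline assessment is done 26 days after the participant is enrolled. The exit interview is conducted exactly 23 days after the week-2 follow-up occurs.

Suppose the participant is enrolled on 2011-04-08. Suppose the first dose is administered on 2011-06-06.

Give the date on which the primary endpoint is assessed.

2011-07-06

The participant is enrolled: Apr 8, 2011.
Baseline assessment is done: Apr 8, 2011 + 26 days = May 4, 2011.
The first dose is administered: Jun 6, 2011.
The week-2 follow-up occurs: Jun 6, 2011 + 14 days = Jun 20, 2011.
Both prerequisites met — baseline assessment is done (May 4, 2011), the week-2 follow-up occurs (Jun 20, 2011); the later is Jun 20, 2011.
The primary endpoint is assessed: Jun 20, 2011 + 16 days = Jul 6, 2011.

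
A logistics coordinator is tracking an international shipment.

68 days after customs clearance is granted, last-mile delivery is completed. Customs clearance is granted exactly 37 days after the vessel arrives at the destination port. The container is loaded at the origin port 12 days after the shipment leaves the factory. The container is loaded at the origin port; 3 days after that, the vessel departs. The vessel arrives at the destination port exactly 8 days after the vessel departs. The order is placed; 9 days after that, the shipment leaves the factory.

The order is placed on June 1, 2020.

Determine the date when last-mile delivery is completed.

The order is placed: Jun 1, 2020.
The shipment leaves the factory: Jun 1, 2020 + 9 days = Jun 10, 2020.
The container is loaded at the origin port: Jun 10, 2020 + 12 days = Jun 22, 2020.
The vessel departs: Jun 22, 2020 + 3 days = Jun 25, 2020.
The vessel arrives at the destination port: Jun 25, 2020 + 8 days = Jul 3, 2020.
Customs clearance is granted: Jul 3, 2020 + 37 days = Aug 9, 2020.
Last-mile delivery is completed: Aug 9, 2020 + 68 days = Oct 16, 2020.

October 16, 2020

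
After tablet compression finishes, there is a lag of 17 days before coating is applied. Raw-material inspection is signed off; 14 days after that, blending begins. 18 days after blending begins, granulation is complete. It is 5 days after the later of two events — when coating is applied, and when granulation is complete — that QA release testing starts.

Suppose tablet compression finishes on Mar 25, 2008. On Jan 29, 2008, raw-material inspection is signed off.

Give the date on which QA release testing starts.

Tablet compression finishes: Mar 25, 2008.
Coating is applied: Mar 25, 2008 + 17 days = Apr 11, 2008.
Raw-material inspection is signed off: Jan 29, 2008.
Blending begins: Jan 29, 2008 + 14 days = Feb 12, 2008.
Granulation is complete: Feb 12, 2008 + 18 days = Mar 1, 2008.
Both prerequisites met — coating is applied (Apr 11, 2008), granulation is complete (Mar 1, 2008); the later is Apr 11, 2008.
QA release testing starts: Apr 11, 2008 + 5 days = Apr 16, 2008.

Apr 16, 2008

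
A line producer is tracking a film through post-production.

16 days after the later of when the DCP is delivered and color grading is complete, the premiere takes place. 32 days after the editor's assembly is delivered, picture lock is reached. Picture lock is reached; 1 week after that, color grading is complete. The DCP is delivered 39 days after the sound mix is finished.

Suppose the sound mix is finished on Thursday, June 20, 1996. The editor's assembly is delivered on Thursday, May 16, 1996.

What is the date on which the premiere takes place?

Wednesday, August 14, 1996

The sound mix is finished: Jun 20, 1996.
The DCP is delivered: Jun 20, 1996 + 39 days = Jul 29, 1996.
The editor's assembly is delivered: May 16, 1996.
Picture lock is reached: May 16, 1996 + 32 days = Jun 17, 1996.
Color grading is complete: Jun 17, 1996 + 1 week = Jun 24, 1996.
Both prerequisites met — the DCP is delivered (Jul 29, 1996), color grading is complete (Jun 24, 1996); the later is Jul 29, 1996.
The premiere takes place: Jul 29, 1996 + 16 days = Aug 14, 1996.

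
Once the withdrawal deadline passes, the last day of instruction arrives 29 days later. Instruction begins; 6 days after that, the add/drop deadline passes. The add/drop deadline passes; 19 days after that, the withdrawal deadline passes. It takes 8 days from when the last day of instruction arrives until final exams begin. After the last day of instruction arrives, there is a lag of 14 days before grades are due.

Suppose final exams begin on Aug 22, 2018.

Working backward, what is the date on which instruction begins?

Jun 21, 2018

Final exams begin: Aug 22, 2018.
The last day of instruction arrives: Aug 22, 2018 − 8 days = Aug 14, 2018.
The withdrawal deadline passes: Aug 14, 2018 − 29 days = Jul 16, 2018.
The add/drop deadline passes: Jul 16, 2018 − 19 days = Jun 27, 2018.
Instruction begins: Jun 27, 2018 − 6 days = Jun 21, 2018.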